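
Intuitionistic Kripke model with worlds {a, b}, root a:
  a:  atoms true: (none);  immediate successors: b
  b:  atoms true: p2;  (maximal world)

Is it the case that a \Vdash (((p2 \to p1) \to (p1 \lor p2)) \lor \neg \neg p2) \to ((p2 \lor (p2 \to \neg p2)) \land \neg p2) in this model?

a \nVdash (((p2 \to p1) \to (p1 \lor p2)) \lor \neg \neg p2) \to ((p2 \lor (p2 \to \neg p2)) \land \neg p2): already at a itself, a \Vdash ((p2 \to p1) \to (p1 \lor p2)) \lor \neg \neg p2 but a \nVdash (p2 \lor (p2 \to \neg p2)) \land \neg p2.
a \nVdash (p2 \lor (p2 \to \neg p2)) \land \neg p2 since a fails p2 \lor (p2 \to \neg p2).

No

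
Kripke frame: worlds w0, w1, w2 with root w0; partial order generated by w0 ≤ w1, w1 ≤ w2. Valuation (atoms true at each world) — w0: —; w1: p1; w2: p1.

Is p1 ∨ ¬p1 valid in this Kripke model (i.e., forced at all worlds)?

No

Not every world: w0 ⊮ p1 ∨ ¬p1.
w0 ⊮ p1 ∨ ¬p1: neither disjunct is forced at w0.
w0 lacks atom p1, so w0 ⊮ p1.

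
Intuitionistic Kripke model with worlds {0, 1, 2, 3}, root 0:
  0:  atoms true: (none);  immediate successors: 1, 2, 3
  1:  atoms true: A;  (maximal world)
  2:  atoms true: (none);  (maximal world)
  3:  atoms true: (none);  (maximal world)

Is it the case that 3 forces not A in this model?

Yes

3 forces not A: no world accessible from 3 forces A.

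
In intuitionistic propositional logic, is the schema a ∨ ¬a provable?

No

This is the law of excluded middle, which is not intuitionistically valid.
A Kripke countermodel: worlds u0, u1; order generated by u0 ≤ u1; atoms true at each world — u0:{}; u1:{a}.
u0 ⊮ a ∨ ¬a: neither disjunct is forced at u0.
u0 lacks atom a, so u0 ⊮ a.
So the root u0 does not force the formula.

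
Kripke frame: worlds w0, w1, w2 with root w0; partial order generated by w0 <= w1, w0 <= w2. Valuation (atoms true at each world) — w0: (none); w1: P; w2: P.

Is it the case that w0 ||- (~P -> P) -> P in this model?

w0 ||-/- (~P -> P) -> P: already at w0 itself, w0 ||- ~P -> P but w0 ||-/- P.
w0 lacks atom P, so w0 ||-/- P.

No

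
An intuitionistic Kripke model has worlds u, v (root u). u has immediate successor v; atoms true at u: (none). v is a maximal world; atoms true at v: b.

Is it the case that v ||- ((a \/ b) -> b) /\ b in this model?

v ||- ((a \/ b) -> b) /\ b since v forces both conjuncts.

Yes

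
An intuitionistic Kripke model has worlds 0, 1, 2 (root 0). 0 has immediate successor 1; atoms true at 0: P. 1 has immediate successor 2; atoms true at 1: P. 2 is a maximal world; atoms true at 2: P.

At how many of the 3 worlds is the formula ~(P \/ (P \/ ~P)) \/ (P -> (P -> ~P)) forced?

0: does not force it — 0 ||-/- ~(P \/ (P \/ ~P)) \/ (P -> (P -> ~P)): neither disjunct is forced at 0.
1: does not force it — 1 ||-/- ~(P \/ (P \/ ~P)) \/ (P -> (P -> ~P)): neither disjunct is forced at 1.
2: does not force it.
Worlds forcing the formula: { }.

0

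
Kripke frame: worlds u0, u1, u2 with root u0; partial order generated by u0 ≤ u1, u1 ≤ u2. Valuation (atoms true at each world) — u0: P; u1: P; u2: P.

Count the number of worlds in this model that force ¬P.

u0: does not force it — u0 ⊮ ¬P since u0 is accessible from u0 and u0 ⊩ P.
u1: does not force it — u1 ⊮ ¬P since u1 is accessible from u1 and u1 ⊩ P.
u2: does not force it — u2 ⊮ ¬P since u2 is accessible from u2 and u2 ⊩ P.
Worlds forcing the formula: { }.

0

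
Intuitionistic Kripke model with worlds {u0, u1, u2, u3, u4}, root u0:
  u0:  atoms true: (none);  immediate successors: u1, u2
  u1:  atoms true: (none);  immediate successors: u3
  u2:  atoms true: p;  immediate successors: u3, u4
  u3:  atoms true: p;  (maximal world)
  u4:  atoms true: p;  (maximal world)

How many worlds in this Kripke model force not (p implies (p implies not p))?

5

u0: forces it.
u1: forces it.
u2: forces it.
u3: forces it.
u4: forces it.
Worlds forcing the formula: {u0, u1, u2, u3, u4}.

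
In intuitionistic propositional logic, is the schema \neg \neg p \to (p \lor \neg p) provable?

This is a variant of double-negation elimination (deriving excluded middle from double negation), which is not intuitionistically valid.
A Kripke countermodel: worlds u, v; order generated by u \le v; atoms true at each world — u:{}; v:{p}.
u \nVdash \neg \neg p \to (p \lor \neg p): already at u itself, u \Vdash \neg \neg p but u \nVdash p \lor \neg p.
u \nVdash p \lor \neg p: neither disjunct is forced at u.
u lacks atom p, so u \nVdash p.
So the root u does not force the formula.

No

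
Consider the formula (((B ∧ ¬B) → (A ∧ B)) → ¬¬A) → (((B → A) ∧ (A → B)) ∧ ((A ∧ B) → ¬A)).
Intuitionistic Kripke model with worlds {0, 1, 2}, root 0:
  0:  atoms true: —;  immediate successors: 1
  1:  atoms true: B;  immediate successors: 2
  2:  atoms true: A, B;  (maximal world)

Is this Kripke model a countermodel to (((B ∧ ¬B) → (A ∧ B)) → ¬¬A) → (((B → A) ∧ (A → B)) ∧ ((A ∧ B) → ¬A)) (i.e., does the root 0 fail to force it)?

0 ⊮ (((B ∧ ¬B) → (A ∧ B)) → ¬¬A) → (((B → A) ∧ (A → B)) ∧ ((A ∧ B) → ¬A)): already at 0 itself, 0 ⊩ ((B ∧ ¬B) → (A ∧ B)) → ¬¬A but 0 ⊮ ((B → A) ∧ (A → B)) ∧ ((A ∧ B) → ¬A).
0 ⊮ ((B → A) ∧ (A → B)) ∧ ((A ∧ B) → ¬A) since 0 fails (B → A) ∧ (A → B).
So the root 0 does not force (((B ∧ ¬B) → (A ∧ B)) → ¬¬A) → (((B → A) ∧ (A → B)) ∧ ((A ∧ B) → ¬A)); the model is a countermodel.

Yes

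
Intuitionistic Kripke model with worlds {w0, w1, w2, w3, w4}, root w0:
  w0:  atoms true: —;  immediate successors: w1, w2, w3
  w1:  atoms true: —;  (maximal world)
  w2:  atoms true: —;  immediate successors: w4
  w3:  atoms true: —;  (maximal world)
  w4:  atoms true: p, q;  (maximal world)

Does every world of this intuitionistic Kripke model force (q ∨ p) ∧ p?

No

Not every world: w0 ⊮ (q ∨ p) ∧ p.
w0 ⊮ (q ∨ p) ∧ p since w0 fails q ∨ p.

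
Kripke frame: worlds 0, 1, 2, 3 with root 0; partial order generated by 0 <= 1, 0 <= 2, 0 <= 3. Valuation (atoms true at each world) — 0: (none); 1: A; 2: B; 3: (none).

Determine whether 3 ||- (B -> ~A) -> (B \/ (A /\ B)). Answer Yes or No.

3 ||-/- (B -> ~A) -> (B \/ (A /\ B)): already at 3 itself, 3 ||- B -> ~A but 3 ||-/- B \/ (A /\ B).
3 ||-/- B \/ (A /\ B): neither disjunct is forced at 3.
3 lacks atom B, so 3 ||-/- B.

No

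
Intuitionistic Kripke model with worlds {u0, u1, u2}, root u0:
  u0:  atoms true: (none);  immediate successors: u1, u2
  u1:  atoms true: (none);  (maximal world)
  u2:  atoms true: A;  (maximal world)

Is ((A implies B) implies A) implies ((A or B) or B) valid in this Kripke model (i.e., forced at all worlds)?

u0 forces ((A implies B) implies A) implies ((A or B) or B): every world accessible from u0 that forces (A implies B) implies A (namely u2) also forces (A or B) or B.
Since the root u0 forces ((A implies B) implies A) implies ((A or B) or B) and forcing is persistent (monotone upward), every world forces it.

Yes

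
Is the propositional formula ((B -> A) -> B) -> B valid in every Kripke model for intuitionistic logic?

This is Peirce's law, which is not intuitionistically valid.
A Kripke countermodel: worlds u, v; order generated by u <= v; atoms true at each world — u:{}; v:{B}.
u ||-/- ((B -> A) -> B) -> B: already at u itself, u ||- (B -> A) -> B but u ||-/- B.
u lacks atom B, so u ||-/- B.
So the root u does not force the formula.

No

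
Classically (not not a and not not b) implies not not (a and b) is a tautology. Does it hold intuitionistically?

This is the distribution of double negation over conjunction, which is intuitionistically derivable.
Assume not not a, not not b, and not (a and b). From a we'd get not b (since a and b is refuted), contradicting not not b; so not a, contradicting not not a.

Yes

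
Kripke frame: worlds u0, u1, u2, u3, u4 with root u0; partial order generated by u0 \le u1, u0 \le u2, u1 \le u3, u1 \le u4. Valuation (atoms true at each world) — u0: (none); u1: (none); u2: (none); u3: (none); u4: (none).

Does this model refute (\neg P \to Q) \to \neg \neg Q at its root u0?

No

u0 \Vdash (\neg P \to Q) \to \neg \neg Q vacuously: no world accessible from u0 forces the antecedent \neg P \to Q.
So the root u0 forces (\neg P \to Q) \to \neg \neg Q; the model is not a countermodel.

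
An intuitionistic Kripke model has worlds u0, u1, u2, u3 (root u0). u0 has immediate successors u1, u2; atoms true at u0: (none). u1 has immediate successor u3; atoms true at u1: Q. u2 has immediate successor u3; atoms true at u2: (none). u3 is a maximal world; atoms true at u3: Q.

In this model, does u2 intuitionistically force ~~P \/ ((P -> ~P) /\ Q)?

u2 ||-/- ~~P \/ ((P -> ~P) /\ Q): neither disjunct is forced at u2.
u2 ||-/- ~~P since u2 is accessible from u2 and u2 ||- ~P.
u2 ||- ~P: no world accessible from u2 forces P.

No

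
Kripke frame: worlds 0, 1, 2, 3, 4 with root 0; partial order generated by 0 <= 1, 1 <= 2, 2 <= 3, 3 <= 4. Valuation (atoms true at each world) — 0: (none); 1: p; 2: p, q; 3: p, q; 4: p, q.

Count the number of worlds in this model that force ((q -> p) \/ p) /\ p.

0: does not force it — 0 ||-/- ((q -> p) \/ p) /\ p since 0 fails p.
1: forces it.
2: forces it.
3: forces it.
4: forces it.
Worlds forcing the formula: {1, 2, 3, 4}.

4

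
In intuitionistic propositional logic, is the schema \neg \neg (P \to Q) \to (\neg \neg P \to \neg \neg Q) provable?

This is the distribution of double negation over implication, which is intuitionistically derivable.
Assume \neg \neg (P \to Q) and \neg \neg P; suppose \neg Q. Then P \to Q would give \neg P (by contraposition), contradicting \neg \neg P; so \neg (P \to Q), contradicting \neg \neg (P \to Q). Hence \neg \neg Q.

Yes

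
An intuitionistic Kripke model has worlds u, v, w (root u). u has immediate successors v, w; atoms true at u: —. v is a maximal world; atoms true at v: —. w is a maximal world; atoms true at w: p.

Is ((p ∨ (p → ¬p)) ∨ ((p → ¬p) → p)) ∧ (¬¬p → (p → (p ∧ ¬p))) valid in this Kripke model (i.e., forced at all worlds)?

No

Not every world: u ⊮ ((p ∨ (p → ¬p)) ∨ ((p → ¬p) → p)) ∧ (¬¬p → (p → (p ∧ ¬p))).
u ⊮ ((p ∨ (p → ¬p)) ∨ ((p → ¬p) → p)) ∧ (¬¬p → (p → (p ∧ ¬p))) since u fails (p ∨ (p → ¬p)) ∨ ((p → ¬p) → p).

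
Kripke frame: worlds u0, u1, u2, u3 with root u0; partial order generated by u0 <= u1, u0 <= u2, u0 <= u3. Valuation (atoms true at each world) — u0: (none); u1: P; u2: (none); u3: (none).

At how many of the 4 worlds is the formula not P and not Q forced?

2

u0: does not force it — u0 does not force not P and not Q since u0 fails not P.
u1: does not force it — u1 does not force not P and not Q since u1 fails not P.
u2: forces it.
u3: forces it.
Worlds forcing the formula: {u2, u3}.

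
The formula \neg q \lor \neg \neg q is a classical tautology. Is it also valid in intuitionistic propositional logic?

No

This is the weak law of excluded middle, which is not intuitionistically valid.
A Kripke countermodel: worlds w0, w1, w2; order generated by w0 \le w1, w0 \le w2; atoms true at each world — w0:{}; w1:{q}; w2:{}.
w0 \nVdash \neg q \lor \neg \neg q: neither disjunct is forced at w0.
w0 \nVdash \neg q since w1 is accessible from w0 and w1 \Vdash q.
So the root w0 does not force the formula.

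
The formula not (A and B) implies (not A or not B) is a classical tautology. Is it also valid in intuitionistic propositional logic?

No

This is the constructively invalid direction of De Morgan's law for conjunction, which is not intuitionistically valid.
A Kripke countermodel: worlds a, b, c; order generated by a <= b, a <= c; atoms true at each world — a:{}; b:{A}; c:{B}.
a does not force not (A and B) implies (not A or not B): already at a itself, a forces not (A and B) but a does not force not A or not B.
a does not force not A or not B: neither disjunct is forced at a.
a does not force not A since b is accessible from a and b forces A.
So the root a does not force the formula.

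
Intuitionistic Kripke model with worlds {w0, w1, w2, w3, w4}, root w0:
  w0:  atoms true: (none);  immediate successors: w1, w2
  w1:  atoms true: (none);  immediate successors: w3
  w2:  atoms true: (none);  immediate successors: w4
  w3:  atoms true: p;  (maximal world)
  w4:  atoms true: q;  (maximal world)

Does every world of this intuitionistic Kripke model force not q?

No

Not every world: w0 does not force not q.
w0 does not force not q since w4 is accessible from w0 and w4 forces q.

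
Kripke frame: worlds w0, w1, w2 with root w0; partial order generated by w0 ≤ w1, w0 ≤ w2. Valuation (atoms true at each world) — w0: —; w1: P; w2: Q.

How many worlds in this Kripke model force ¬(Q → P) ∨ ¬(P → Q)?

w0: does not force it — w0 ⊮ ¬(Q → P) ∨ ¬(P → Q): neither disjunct is forced at w0.
w1: forces it.
w2: forces it.
Worlds forcing the formula: {w1, w2}.

2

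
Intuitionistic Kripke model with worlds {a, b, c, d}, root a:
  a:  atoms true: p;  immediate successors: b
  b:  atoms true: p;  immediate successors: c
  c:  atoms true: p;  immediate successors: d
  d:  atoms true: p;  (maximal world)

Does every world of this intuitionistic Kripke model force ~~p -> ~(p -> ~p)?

a ||- ~~p -> ~(p -> ~p): every world accessible from a that forces ~~p (namely a, b, c, d) also forces ~(p -> ~p).
Since the root a forces ~~p -> ~(p -> ~p) and forcing is persistent (monotone upward), every world forces it.

Yes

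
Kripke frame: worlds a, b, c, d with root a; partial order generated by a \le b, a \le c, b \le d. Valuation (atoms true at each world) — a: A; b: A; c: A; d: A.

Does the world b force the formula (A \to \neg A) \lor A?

Yes

b \Vdash (A \to \neg A) \lor A via the disjunct A.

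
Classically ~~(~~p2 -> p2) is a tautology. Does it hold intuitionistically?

This is the double negation of double-negation elimination, which is intuitionistically derivable.
By Glivenko's theorem the double negation of any classical propositional tautology is intuitionistically provable; ~~p2 -> p2 is classically a tautology.

Yes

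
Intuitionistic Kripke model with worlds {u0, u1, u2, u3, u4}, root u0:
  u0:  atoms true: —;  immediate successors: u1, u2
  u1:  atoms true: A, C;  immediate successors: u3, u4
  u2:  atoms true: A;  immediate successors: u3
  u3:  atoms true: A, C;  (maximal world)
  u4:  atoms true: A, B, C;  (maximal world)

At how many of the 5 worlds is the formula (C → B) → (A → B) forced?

u0: forces it.
u1: forces it.
u2: forces it.
u3: forces it.
u4: forces it.
Worlds forcing the formula: {u0, u1, u2, u3, u4}.

5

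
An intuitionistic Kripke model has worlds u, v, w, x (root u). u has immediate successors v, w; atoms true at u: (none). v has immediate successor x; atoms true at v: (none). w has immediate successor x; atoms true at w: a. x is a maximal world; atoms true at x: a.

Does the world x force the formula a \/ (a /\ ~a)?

Yes

x ||- a \/ (a /\ ~a) via the disjunct a.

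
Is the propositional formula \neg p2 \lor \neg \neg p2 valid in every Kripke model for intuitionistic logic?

No

This is the weak law of excluded middle, which is not intuitionistically valid.
A Kripke countermodel: worlds 0, 1, 2; order generated by 0 \le 1, 0 \le 2; atoms true at each world — 0:{}; 1:{p2}; 2:{}.
0 \nVdash \neg p2 \lor \neg \neg p2: neither disjunct is forced at 0.
0 \nVdash \neg p2 since 1 is accessible from 0 and 1 \Vdash p2.
So the root 0 does not force the formula.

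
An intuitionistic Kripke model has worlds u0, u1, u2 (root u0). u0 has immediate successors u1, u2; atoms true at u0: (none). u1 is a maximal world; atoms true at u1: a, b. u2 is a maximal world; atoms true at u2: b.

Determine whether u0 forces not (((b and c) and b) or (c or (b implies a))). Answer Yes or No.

u0 does not force not (((b and c) and b) or (c or (b implies a))) since u1 is accessible from u0 and u1 forces ((b and c) and b) or (c or (b implies a)).
u1 forces ((b and c) and b) or (c or (b implies a)) via the disjunct c or (b implies a).

No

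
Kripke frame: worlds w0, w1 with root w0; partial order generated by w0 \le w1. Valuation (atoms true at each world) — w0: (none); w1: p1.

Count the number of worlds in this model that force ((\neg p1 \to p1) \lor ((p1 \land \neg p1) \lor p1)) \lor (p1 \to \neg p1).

w0: forces it.
w1: forces it.
Worlds forcing the formula: {w0, w1}.

2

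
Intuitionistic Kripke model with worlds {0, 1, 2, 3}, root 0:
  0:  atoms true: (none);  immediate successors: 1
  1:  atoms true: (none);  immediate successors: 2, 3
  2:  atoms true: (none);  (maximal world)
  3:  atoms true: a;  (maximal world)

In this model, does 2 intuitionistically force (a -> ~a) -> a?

2 ||-/- (a -> ~a) -> a: already at 2 itself, 2 ||- a -> ~a but 2 ||-/- a.
2 lacks atom a, so 2 ||-/- a.

No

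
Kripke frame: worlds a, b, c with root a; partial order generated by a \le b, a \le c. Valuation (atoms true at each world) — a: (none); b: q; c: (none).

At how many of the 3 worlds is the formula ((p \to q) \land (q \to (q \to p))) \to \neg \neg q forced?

1

a: does not force it — a \nVdash ((p \to q) \land (q \to (q \to p))) \to \neg \neg q: at the accessible world c, c \Vdash (p \to q) \land (q \to (q \to p)) but c \nVdash \neg \neg q.
b: forces it.
c: does not force it — c \nVdash ((p \to q) \land (q \to (q \to p))) \to \neg \neg q: already at c itself, c \Vdash (p \to q) \land (q \to (q \to p)) but c \nVdash \neg \neg q.
Worlds forcing the formula: {b}.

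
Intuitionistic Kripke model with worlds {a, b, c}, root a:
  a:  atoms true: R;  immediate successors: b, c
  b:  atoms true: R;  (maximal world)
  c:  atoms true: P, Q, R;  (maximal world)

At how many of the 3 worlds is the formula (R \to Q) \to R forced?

a: forces it.
b: forces it.
c: forces it.
Worlds forcing the formula: {a, b, c}.

3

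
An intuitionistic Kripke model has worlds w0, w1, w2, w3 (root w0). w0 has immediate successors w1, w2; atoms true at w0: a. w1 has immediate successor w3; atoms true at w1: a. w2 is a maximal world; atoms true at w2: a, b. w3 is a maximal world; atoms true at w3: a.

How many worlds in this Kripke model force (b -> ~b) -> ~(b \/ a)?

1

w0: does not force it — w0 ||-/- (b -> ~b) -> ~(b \/ a): at the accessible world w1, w1 ||- b -> ~b but w1 ||-/- ~(b \/ a).
w1: does not force it — w1 ||-/- (b -> ~b) -> ~(b \/ a): already at w1 itself, w1 ||- b -> ~b but w1 ||-/- ~(b \/ a).
w2: forces it.
w3: does not force it — w3 ||-/- (b -> ~b) -> ~(b \/ a): already at w3 itself, w3 ||- b -> ~b but w3 ||-/- ~(b \/ a).
Worlds forcing the formula: {w2}.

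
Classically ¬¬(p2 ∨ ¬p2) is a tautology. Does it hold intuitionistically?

Yes

This is the double negation of excluded middle, which is intuitionistically derivable.
Assuming ¬(p2 ∨ ¬p2): from p2 we'd get p2 ∨ ¬p2, so ¬p2; but then p2 ∨ ¬p2 again — contradiction. Hence ¬¬(p2 ∨ ¬p2).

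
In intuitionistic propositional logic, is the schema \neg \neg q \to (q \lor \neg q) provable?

No

This is a variant of double-negation elimination (deriving excluded middle from double negation), which is not intuitionistically valid.
A Kripke countermodel: worlds u0, u1; order generated by u0 \le u1; atoms true at each world — u0:{}; u1:{q}.
u0 \nVdash \neg \neg q \to (q \lor \neg q): already at u0 itself, u0 \Vdash \neg \neg q but u0 \nVdash q \lor \neg q.
u0 \nVdash q \lor \neg q: neither disjunct is forced at u0.
u0 lacks atom q, so u0 \nVdash q.
So the root u0 does not force the formula.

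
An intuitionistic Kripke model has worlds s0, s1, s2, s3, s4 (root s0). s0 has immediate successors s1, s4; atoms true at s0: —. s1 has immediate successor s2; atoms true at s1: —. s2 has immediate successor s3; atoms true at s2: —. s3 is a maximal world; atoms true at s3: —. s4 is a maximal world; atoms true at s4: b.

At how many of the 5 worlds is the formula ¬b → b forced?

1

s0: does not force it — s0 ⊮ ¬b → b: at the accessible world s1, s1 ⊩ ¬b but s1 ⊮ b.
s1: does not force it — s1 ⊮ ¬b → b: already at s1 itself, s1 ⊩ ¬b but s1 ⊮ b.
s2: does not force it.
s3: does not force it.
s4: forces it.
Worlds forcing the formula: {s4}.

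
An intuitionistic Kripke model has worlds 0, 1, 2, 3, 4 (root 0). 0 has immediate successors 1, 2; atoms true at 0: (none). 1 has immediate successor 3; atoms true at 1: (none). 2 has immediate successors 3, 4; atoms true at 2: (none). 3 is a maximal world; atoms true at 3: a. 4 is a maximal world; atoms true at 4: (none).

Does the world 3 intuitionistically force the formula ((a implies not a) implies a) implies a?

3 forces ((a implies not a) implies a) implies a: every world accessible from 3 that forces (a implies not a) implies a (namely 3) also forces a.

Yes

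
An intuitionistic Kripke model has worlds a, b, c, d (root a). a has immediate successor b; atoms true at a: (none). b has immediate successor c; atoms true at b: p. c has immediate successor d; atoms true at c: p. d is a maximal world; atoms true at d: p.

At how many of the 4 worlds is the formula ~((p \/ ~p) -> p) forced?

0

a: does not force it — a ||-/- ~((p \/ ~p) -> p) since a is accessible from a and a ||- (p \/ ~p) -> p.
b: does not force it — b ||-/- ~((p \/ ~p) -> p) since b is accessible from b and b ||- (p \/ ~p) -> p.
c: does not force it.
d: does not force it.
Worlds forcing the formula: { }.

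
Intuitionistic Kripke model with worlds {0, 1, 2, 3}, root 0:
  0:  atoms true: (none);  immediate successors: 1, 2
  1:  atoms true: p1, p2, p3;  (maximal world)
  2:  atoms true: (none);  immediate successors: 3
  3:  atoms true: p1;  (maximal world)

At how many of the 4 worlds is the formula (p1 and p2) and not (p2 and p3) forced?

0: does not force it — 0 does not force (p1 and p2) and not (p2 and p3) since 0 fails p1 and p2.
1: does not force it.
2: does not force it.
3: does not force it.
Worlds forcing the formula: { }.

0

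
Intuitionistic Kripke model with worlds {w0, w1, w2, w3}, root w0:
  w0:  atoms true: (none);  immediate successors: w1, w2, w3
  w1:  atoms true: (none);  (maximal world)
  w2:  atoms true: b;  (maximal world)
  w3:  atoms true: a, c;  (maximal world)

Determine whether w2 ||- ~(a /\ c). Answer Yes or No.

w2 ||- ~(a /\ c): no world accessible from w2 forces a /\ c.

Yes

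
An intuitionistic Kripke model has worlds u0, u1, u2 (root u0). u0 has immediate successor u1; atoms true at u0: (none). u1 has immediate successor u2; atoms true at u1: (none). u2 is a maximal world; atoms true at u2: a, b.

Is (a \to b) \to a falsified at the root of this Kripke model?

u0 \nVdash (a \to b) \to a: already at u0 itself, u0 \Vdash a \to b but u0 \nVdash a.
u0 lacks atom a, so u0 \nVdash a.
So the root u0 does not force (a \to b) \to a; the model is a countermodel.

Yes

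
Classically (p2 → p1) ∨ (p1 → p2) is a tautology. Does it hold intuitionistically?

No

This is the Gödel–Dummett linearity axiom, which is not intuitionistically valid.
A Kripke countermodel: worlds s0, s1, s2; order generated by s0 ≤ s1, s0 ≤ s2; atoms true at each world — s0:{}; s1:{p2}; s2:{p1}.
s0 ⊮ (p2 → p1) ∨ (p1 → p2): neither disjunct is forced at s0.
s0 ⊮ p2 → p1: at the accessible world s1, s1 ⊩ p2 but s1 ⊮ p1.
s1 lacks atom p1, so s1 ⊮ p1.
So the root s0 does not force the formula.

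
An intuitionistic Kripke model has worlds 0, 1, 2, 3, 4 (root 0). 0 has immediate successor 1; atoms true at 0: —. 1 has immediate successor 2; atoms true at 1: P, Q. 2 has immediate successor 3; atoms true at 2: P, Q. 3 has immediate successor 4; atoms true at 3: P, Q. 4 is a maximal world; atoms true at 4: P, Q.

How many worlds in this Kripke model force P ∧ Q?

4

0: does not force it — 0 ⊮ P ∧ Q since 0 fails P.
1: forces it.
2: forces it.
3: forces it.
4: forces it.
Worlds forcing the formula: {1, 2, 3, 4}.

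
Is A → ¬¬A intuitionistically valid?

This is double-negation introduction, which is intuitionistically derivable.
If a world forces A then every accessible world forces A (persistence), so none forces ¬A; hence ¬¬A.

Yes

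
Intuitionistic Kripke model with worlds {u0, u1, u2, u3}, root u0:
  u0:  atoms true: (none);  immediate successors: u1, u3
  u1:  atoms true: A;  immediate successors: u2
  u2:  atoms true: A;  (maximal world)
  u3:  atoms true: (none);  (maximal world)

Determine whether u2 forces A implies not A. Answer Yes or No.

u2 does not force A implies not A: already at u2 itself, u2 forces A but u2 does not force not A.
u2 does not force not A since u2 is accessible from u2 and u2 forces A.

No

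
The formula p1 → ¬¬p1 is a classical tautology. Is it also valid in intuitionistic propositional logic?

This is double-negation introduction, which is intuitionistically derivable.
If a world forces p1 then every accessible world forces p1 (persistence), so none forces ¬p1; hence ¬¬p1.

Yes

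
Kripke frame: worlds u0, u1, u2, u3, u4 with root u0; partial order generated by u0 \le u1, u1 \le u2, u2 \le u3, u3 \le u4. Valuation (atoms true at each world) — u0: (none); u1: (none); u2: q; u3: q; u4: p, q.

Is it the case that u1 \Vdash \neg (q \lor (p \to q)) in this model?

No

u1 \nVdash \neg (q \lor (p \to q)) since u1 is accessible from u1 and u1 \Vdash q \lor (p \to q).
u1 \Vdash q \lor (p \to q) via the disjunct p \to q.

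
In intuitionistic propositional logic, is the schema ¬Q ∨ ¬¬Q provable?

No

This is the weak law of excluded middle, which is not intuitionistically valid.
A Kripke countermodel: worlds w0, w1, w2; order generated by w0 ≤ w1, w0 ≤ w2; atoms true at each world — w0:{}; w1:{Q}; w2:{}.
w0 ⊮ ¬Q ∨ ¬¬Q: neither disjunct is forced at w0.
w0 ⊮ ¬Q since w1 is accessible from w0 and w1 ⊩ Q.
So the root w0 does not force the formula.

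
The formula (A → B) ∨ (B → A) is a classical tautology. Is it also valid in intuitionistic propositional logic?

No

This is the Gödel–Dummett linearity axiom, which is not intuitionistically valid.
A Kripke countermodel: worlds a, b, c; order generated by a ≤ b, a ≤ c; atoms true at each world — a:{}; b:{A}; c:{B}.
a ⊮ (A → B) ∨ (B → A): neither disjunct is forced at a.
a ⊮ A → B: at the accessible world b, b ⊩ A but b ⊮ B.
b lacks atom B, so b ⊮ B.
So the root a does not force the formula.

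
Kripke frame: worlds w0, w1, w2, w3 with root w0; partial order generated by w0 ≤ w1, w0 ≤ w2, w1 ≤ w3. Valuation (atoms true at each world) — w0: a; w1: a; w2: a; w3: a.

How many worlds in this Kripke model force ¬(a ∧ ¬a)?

4

w0: forces it.
w1: forces it.
w2: forces it.
w3: forces it.
Worlds forcing the formula: {w0, w1, w2, w3}.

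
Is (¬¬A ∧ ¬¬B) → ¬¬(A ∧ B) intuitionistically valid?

Yes

This is the distribution of double negation over conjunction, which is intuitionistically derivable.
Assume ¬¬A, ¬¬B, and ¬(A ∧ B). From A we'd get ¬B (since A ∧ B is refuted), contradicting ¬¬B; so ¬A, contradicting ¬¬A.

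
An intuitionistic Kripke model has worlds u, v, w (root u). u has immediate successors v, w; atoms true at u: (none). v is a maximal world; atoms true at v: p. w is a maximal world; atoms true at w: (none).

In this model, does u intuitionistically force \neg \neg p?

u \nVdash \neg \neg p since w is accessible from u and w \Vdash \neg p.
w \Vdash \neg p: no world accessible from w forces p.

No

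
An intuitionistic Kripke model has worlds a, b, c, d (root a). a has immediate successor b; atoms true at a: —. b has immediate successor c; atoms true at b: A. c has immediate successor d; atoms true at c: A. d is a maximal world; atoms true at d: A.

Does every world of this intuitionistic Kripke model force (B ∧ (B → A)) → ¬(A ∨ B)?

Yes

a ⊩ (B ∧ (B → A)) → ¬(A ∨ B) vacuously: no world accessible from a forces the antecedent B ∧ (B → A).
Since the root a forces (B ∧ (B → A)) → ¬(A ∨ B) and forcing is persistent (monotone upward), every world forces it.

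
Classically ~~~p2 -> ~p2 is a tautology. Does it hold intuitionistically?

Yes

This is triple-negation reduction, which is intuitionistically derivable.
Assume ~~~p2 and suppose p2. Then ~~p2 (double-negation introduction), contradicting ~~~p2. So ~p2.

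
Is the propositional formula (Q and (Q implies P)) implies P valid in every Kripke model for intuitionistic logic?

This is modus ponens in implicational form, which is intuitionistically derivable.
If a world forces Q and Q implies P, then applying the implication at that world (which is accessible from itself) gives P.

Yes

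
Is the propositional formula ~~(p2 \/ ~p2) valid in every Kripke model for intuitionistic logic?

Yes

This is the double negation of excluded middle, which is intuitionistically derivable.
Assuming ~(p2 \/ ~p2): from p2 we'd get p2 \/ ~p2, so ~p2; but then p2 \/ ~p2 again — contradiction. Hence ~~(p2 \/ ~p2).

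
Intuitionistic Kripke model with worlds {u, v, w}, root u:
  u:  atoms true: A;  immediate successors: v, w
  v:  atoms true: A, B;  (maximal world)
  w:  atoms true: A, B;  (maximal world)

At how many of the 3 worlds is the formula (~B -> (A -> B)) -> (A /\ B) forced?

u: does not force it — u ||-/- (~B -> (A -> B)) -> (A /\ B): already at u itself, u ||- ~B -> (A -> B) but u ||-/- A /\ B.
v: forces it.
w: forces it.
Worlds forcing the formula: {v, w}.

2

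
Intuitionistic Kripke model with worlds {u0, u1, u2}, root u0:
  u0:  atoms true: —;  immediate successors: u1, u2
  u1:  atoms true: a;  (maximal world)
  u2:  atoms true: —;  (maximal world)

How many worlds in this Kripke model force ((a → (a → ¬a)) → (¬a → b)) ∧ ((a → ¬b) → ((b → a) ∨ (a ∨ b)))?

u0: does not force it — u0 ⊮ ((a → (a → ¬a)) → (¬a → b)) ∧ ((a → ¬b) → ((b → a) ∨ (a ∨ b))) since u0 fails (a → (a → ¬a)) → (¬a → b).
u1: forces it.
u2: does not force it.
Worlds forcing the formula: {u1}.

1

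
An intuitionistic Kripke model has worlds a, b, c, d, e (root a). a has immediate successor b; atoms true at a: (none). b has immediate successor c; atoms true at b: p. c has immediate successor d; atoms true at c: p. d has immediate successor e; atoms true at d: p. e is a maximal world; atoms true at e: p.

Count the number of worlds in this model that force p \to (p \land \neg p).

0

a: does not force it — a \nVdash p \to (p \land \neg p): at the accessible world b, b \Vdash p but b \nVdash p \land \neg p.
b: does not force it.
c: does not force it.
d: does not force it.
e: does not force it.
Worlds forcing the formula: { }.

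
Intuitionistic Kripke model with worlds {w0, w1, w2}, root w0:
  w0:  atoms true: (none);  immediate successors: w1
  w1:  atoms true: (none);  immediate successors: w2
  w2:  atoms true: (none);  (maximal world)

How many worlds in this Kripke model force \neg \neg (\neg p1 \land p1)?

w0: does not force it — w0 \nVdash \neg \neg (\neg p1 \land p1) since w0 is accessible from w0 and w0 \Vdash \neg (\neg p1 \land p1).
w1: does not force it — w1 \nVdash \neg \neg (\neg p1 \land p1) since w1 is accessible from w1 and w1 \Vdash \neg (\neg p1 \land p1).
w2: does not force it — w2 \nVdash \neg \neg (\neg p1 \land p1) since w2 is accessible from w2 and w2 \Vdash \neg (\neg p1 \land p1).
Worlds forcing the formula: { }.

0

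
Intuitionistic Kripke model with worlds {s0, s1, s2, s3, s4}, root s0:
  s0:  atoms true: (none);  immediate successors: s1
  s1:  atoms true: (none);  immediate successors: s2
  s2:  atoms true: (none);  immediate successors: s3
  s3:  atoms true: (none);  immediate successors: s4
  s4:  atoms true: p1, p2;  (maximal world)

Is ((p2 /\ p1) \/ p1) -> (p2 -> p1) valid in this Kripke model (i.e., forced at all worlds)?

Yes

s0 ||- ((p2 /\ p1) \/ p1) -> (p2 -> p1): every world accessible from s0 that forces (p2 /\ p1) \/ p1 (namely s4) also forces p2 -> p1.
Since the root s0 forces ((p2 /\ p1) \/ p1) -> (p2 -> p1) and forcing is persistent (monotone upward), every world forces it.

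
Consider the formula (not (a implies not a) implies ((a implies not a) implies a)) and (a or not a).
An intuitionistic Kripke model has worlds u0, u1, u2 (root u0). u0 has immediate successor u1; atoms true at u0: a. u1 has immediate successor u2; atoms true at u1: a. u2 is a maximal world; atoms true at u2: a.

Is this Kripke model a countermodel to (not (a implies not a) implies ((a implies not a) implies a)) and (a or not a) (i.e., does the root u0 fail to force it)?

No

u0 forces (not (a implies not a) implies ((a implies not a) implies a)) and (a or not a) since u0 forces both conjuncts.
So the root u0 forces (not (a implies not a) implies ((a implies not a) implies a)) and (a or not a); the model is not a countermodel.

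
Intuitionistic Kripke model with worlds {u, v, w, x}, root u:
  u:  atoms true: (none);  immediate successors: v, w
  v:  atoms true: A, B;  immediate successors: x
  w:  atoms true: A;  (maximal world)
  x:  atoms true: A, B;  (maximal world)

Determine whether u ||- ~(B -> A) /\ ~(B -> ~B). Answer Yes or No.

u ||-/- ~(B -> A) /\ ~(B -> ~B) since u fails ~(B -> A).

No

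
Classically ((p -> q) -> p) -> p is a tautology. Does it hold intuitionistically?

This is Peirce's law, which is not intuitionistically valid.
A Kripke countermodel: worlds w0, w1; order generated by w0 <= w1; atoms true at each world — w0:{}; w1:{p}.
w0 ||-/- ((p -> q) -> p) -> p: already at w0 itself, w0 ||- (p -> q) -> p but w0 ||-/- p.
w0 lacks atom p, so w0 ||-/- p.
So the root w0 does not force the formula.

No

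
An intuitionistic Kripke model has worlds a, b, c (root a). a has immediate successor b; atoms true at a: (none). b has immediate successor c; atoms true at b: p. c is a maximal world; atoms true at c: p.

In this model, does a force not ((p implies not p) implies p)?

No

a does not force not ((p implies not p) implies p) since a is accessible from a and a forces (p implies not p) implies p.
a forces (p implies not p) implies p vacuously: no world accessible from a forces the antecedent p implies not p.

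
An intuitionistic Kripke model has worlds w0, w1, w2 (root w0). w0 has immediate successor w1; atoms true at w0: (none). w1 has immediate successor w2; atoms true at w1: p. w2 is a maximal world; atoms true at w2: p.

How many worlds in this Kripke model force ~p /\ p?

0

w0: does not force it — w0 ||-/- ~p /\ p since w0 fails ~p.
w1: does not force it — w1 ||-/- ~p /\ p since w1 fails ~p.
w2: does not force it.
Worlds forcing the formula: { }.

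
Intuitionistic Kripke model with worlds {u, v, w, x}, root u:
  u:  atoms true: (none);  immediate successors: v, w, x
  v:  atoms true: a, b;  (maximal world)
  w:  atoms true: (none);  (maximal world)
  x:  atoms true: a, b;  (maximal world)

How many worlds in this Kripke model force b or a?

2

u: does not force it — u does not force b or a: neither disjunct is forced at u.
v: forces it.
w: does not force it.
x: forces it.
Worlds forcing the formula: {v, x}.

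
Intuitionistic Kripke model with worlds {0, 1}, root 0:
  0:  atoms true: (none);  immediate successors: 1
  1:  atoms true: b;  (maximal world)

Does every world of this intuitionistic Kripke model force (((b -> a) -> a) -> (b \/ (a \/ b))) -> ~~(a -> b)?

Yes

0 ||- (((b -> a) -> a) -> (b \/ (a \/ b))) -> ~~(a -> b): every world accessible from 0 that forces ((b -> a) -> a) -> (b \/ (a \/ b)) (namely 1) also forces ~~(a -> b).
Since the root 0 forces (((b -> a) -> a) -> (b \/ (a \/ b))) -> ~~(a -> b) and forcing is persistent (monotone upward), every world forces it.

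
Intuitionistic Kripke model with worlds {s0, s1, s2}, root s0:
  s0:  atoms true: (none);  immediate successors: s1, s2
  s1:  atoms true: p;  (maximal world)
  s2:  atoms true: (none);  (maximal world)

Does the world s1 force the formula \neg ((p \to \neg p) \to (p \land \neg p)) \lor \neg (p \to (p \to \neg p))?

s1 \Vdash \neg ((p \to \neg p) \to (p \land \neg p)) \lor \neg (p \to (p \to \neg p)) via the disjunct \neg (p \to (p \to \neg p)).

Yes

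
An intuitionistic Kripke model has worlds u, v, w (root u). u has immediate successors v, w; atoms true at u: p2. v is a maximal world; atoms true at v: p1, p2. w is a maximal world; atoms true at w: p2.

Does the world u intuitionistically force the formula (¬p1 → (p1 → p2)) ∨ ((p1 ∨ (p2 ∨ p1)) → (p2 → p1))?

Yes

u ⊩ (¬p1 → (p1 → p2)) ∨ ((p1 ∨ (p2 ∨ p1)) → (p2 → p1)) via the disjunct ¬p1 → (p1 → p2).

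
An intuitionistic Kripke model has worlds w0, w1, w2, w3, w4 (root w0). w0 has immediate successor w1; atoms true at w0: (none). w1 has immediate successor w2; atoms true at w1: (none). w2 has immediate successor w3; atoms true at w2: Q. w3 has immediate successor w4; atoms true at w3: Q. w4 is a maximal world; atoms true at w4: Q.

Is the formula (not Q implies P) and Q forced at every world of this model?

No

Not every world: w0 does not force (not Q implies P) and Q.
w0 does not force (not Q implies P) and Q since w0 fails Q.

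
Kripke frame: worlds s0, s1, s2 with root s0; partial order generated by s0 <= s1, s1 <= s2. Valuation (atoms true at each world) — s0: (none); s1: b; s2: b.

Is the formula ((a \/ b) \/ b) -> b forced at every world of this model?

s0 ||- ((a \/ b) \/ b) -> b: every world accessible from s0 that forces (a \/ b) \/ b (namely s1, s2) also forces b.
Since the root s0 forces ((a \/ b) \/ b) -> b and forcing is persistent (monotone upward), every world forces it.

Yes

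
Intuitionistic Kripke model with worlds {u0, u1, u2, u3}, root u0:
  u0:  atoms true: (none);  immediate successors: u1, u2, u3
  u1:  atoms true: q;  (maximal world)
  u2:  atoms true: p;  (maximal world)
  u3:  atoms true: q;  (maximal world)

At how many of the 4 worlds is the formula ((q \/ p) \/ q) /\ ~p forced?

2

u0: does not force it — u0 ||-/- ((q \/ p) \/ q) /\ ~p since u0 fails (q \/ p) \/ q.
u1: forces it.
u2: does not force it.
u3: forces it.
Worlds forcing the formula: {u1, u3}.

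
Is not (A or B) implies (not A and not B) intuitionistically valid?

Yes

This is a constructively valid De Morgan direction (negated disjunction to conjunction of negations), which is intuitionistically derivable.
From not (A or B): if A held then A or B would, contradiction — so not A; similarly not B.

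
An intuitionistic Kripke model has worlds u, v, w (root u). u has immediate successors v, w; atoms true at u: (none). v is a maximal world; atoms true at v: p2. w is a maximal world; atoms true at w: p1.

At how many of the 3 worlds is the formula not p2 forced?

1

u: does not force it — u does not force not p2 since v is accessible from u and v forces p2.
v: does not force it — v does not force not p2 since v is accessible from v and v forces p2.
w: forces it.
Worlds forcing the formula: {w}.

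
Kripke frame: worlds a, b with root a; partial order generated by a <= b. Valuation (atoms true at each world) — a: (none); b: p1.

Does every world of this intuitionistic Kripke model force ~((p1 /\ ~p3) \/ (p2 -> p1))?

No

Not every world: a ||-/- ~((p1 /\ ~p3) \/ (p2 -> p1)).
a ||-/- ~((p1 /\ ~p3) \/ (p2 -> p1)) since a is accessible from a and a ||- (p1 /\ ~p3) \/ (p2 -> p1).
a ||- (p1 /\ ~p3) \/ (p2 -> p1) via the disjunct p2 -> p1.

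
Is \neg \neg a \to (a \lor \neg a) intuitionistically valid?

No

This is a variant of double-negation elimination (deriving excluded middle from double negation), which is not intuitionistically valid.
A Kripke countermodel: worlds s0, s1; order generated by s0 \le s1; atoms true at each world — s0:{}; s1:{a}.
s0 \nVdash \neg \neg a \to (a \lor \neg a): already at s0 itself, s0 \Vdash \neg \neg a but s0 \nVdash a \lor \neg a.
s0 \nVdash a \lor \neg a: neither disjunct is forced at s0.
s0 lacks atom a, so s0 \nVdash a.
So the root s0 does not force the formula.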